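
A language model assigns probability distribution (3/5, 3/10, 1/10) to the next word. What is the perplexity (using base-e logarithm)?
2.4546

Perplexity is e^H (or exp(H) for natural log).

First, H = -Σ p log p = 0.8979 nats
Perplexity = e^0.8979 = 2.4546

Interpretation: The model's uncertainty is equivalent to choosing uniformly among 2.5 options.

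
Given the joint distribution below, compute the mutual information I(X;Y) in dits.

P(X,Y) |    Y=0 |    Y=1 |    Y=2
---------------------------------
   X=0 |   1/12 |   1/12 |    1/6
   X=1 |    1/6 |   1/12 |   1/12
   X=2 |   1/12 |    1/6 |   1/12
0.0256 dits

Mutual information: I(X;Y) = H(X) + H(Y) - H(X,Y)

Marginals:
P(X) = (1/3, 1/3, 1/3), H(X) = 0.4771 dits
P(Y) = (1/3, 1/3, 1/3), H(Y) = 0.4771 dits

Joint entropy: H(X,Y) = 0.9287 dits

I(X;Y) = 0.4771 + 0.4771 - 0.9287 = 0.0256 dits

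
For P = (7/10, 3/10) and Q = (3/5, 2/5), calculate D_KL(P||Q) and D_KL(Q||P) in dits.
D_KL(P||Q) = 0.0094, D_KL(Q||P) = 0.0098

KL divergence is not symmetric: D_KL(P||Q) ≠ D_KL(Q||P) in general.

D_KL(P||Q) = 0.0094 dits
D_KL(Q||P) = 0.0098 dits

No, they are not equal!

This asymmetry is why KL divergence is not a true distance metric.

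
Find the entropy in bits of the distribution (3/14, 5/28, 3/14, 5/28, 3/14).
2.3163 bits

Shannon entropy is H(X) = -Σ p(x) log p(x).

For P = (3/14, 5/28, 3/14, 5/28, 3/14):
H = -3/14 × log_2(3/14) -5/28 × log_2(5/28) -3/14 × log_2(3/14) -5/28 × log_2(5/28) -3/14 × log_2(3/14)
H = 2.3163 bits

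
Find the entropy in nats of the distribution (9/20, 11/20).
0.6881 nats

Shannon entropy is H(X) = -Σ p(x) log p(x).

For P = (9/20, 11/20):
H = -9/20 × log_e(9/20) -11/20 × log_e(11/20)
H = 0.6881 nats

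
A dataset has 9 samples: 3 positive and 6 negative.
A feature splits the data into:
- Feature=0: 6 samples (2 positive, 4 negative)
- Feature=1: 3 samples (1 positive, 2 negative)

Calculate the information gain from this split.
0.0000 bits

Information Gain = H(Y) - H(Y|Feature)

Before split:
P(positive) = 3/9 = 0.3333
H(Y) = 0.9183 bits

After split:
Feature=0: H = 0.9183 bits (weight = 6/9)
Feature=1: H = 0.9183 bits (weight = 3/9)
H(Y|Feature) = (6/9)×0.9183 + (3/9)×0.9183 = 0.9183 bits

Information Gain = 0.9183 - 0.9183 = 0.0000 bits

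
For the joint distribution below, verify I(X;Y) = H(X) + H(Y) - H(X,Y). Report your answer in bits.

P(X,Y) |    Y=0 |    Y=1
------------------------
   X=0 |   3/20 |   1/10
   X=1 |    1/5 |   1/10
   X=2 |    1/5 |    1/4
I(X;Y) = 0.0286 bits

Mutual information has multiple equivalent forms:
- I(X;Y) = H(X) - H(X|Y)
- I(X;Y) = H(Y) - H(Y|X)
- I(X;Y) = H(X) + H(Y) - H(X,Y)

Computing all quantities:
H(X) = 1.5395, H(Y) = 0.9928, H(X,Y) = 2.5037
H(X|Y) = 1.5109, H(Y|X) = 0.9642

Verification:
H(X) - H(X|Y) = 1.5395 - 1.5109 = 0.0286
H(Y) - H(Y|X) = 0.9928 - 0.9642 = 0.0286
H(X) + H(Y) - H(X,Y) = 1.5395 + 0.9928 - 2.5037 = 0.0286

All forms give I(X;Y) = 0.0286 bits. ✓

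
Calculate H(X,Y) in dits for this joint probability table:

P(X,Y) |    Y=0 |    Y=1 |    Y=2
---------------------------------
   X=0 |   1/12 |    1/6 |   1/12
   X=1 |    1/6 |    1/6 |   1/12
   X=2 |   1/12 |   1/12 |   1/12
0.9287 dits

Joint entropy is H(X,Y) = -Σ_{x,y} p(x,y) log p(x,y).

Summing over all non-zero entries:
H(X,Y) = -[1/12·log_10(1/12) + 1/6·log_10(1/6) + 1/12·log_10(1/12) + 1/6·log_10(1/6) + 1/6·log_10(1/6) + 1/12·log_10(1/12) + 1/12·log_10(1/12) + 1/12·log_10(1/12) + 1/12·log_10(1/12)]
H(X,Y) = 0.9287 dits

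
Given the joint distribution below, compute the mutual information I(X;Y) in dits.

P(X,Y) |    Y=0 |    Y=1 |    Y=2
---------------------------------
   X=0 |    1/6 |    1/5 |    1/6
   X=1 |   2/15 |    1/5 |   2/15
0.0006 dits

Mutual information: I(X;Y) = H(X) + H(Y) - H(X,Y)

Marginals:
P(X) = (8/15, 7/15), H(X) = 0.3001 dits
P(Y) = (3/10, 2/5, 3/10), H(Y) = 0.4729 dits

Joint entropy: H(X,Y) = 0.7723 dits

I(X;Y) = 0.3001 + 0.4729 - 0.7723 = 0.0006 dits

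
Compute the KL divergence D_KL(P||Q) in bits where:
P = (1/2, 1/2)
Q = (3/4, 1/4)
0.2075 bits

KL divergence: D_KL(P||Q) = Σ p(x) log(p(x)/q(x))

Computing term by term:
  x=0: 1/2 × log_2[(1/2)/(3/4)] = 1/2 × -0.5850 = -0.2925
  x=1: 1/2 × log_2[(1/2)/(1/4)] = 1/2 × 1.0000 = 0.5000

D_KL(P||Q) = 0.2075 bits

Note: KL divergence is always non-negative and equals 0 iff P = Q.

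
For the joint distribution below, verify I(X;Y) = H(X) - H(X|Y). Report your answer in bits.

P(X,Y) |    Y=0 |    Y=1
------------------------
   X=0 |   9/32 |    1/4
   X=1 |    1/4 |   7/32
I(X;Y) = 0.0000 bits

Mutual information has multiple equivalent forms:
- I(X;Y) = H(X) - H(X|Y)
- I(X;Y) = H(Y) - H(Y|X)
- I(X;Y) = H(X) + H(Y) - H(X,Y)

Computing all quantities:
H(X) = 0.9972, H(Y) = 0.9972, H(X,Y) = 1.9943
H(X|Y) = 0.9972, H(Y|X) = 0.9972

Verification:
H(X) - H(X|Y) = 0.9972 - 0.9972 = 0.0000
H(Y) - H(Y|X) = 0.9972 - 0.9972 = 0.0000
H(X) + H(Y) - H(X,Y) = 0.9972 + 0.9972 - 1.9943 = 0.0000

All forms give I(X;Y) = 0.0000 bits. ✓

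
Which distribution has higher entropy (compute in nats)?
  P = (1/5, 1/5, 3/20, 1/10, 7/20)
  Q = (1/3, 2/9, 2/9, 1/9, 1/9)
P

Computing entropies in nats:
H(P) = 1.5260
H(Q) = 1.5230

Distribution P has higher entropy.

Intuition: The distribution closer to uniform (more spread out) has higher entropy.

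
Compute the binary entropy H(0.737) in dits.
0.2502 dits

The binary entropy function is:
H(p) = -p log(p) - (1-p) log(1-p)

H(0.737) = -0.737 × log_10(0.737) - 0.263 × log_10(0.263)
H(0.737) = 0.2502 dits

Note: Binary entropy is maximized at p=0.5 (H=1 bit) and minimized at p=0 or p=1 (H=0).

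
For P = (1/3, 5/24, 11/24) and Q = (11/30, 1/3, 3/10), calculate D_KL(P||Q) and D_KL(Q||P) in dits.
D_KL(P||Q) = 0.0280, D_KL(Q||P) = 0.0280

KL divergence is not symmetric: D_KL(P||Q) ≠ D_KL(Q||P) in general.

D_KL(P||Q) = 0.0280 dits
D_KL(Q||P) = 0.0280 dits

In this case they happen to be equal (to 4 decimal places).

This asymmetry is why KL divergence is not a true distance metric.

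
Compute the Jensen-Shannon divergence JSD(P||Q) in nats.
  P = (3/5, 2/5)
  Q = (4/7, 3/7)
0.0004 nats

Jensen-Shannon divergence is:
JSD(P||Q) = 0.5 × D_KL(P||M) + 0.5 × D_KL(Q||M)
where M = 0.5 × (P + Q) is the mixture distribution.

M = 0.5 × (3/5, 2/5) + 0.5 × (4/7, 3/7) = (0.585714, 0.414286)

D_KL(P||M) = 0.0004 nats
D_KL(Q||M) = 0.0004 nats

JSD(P||Q) = 0.5 × 0.0004 + 0.5 × 0.0004 = 0.0004 nats

Unlike KL divergence, JSD is symmetric and bounded: 0 ≤ JSD ≤ log(2).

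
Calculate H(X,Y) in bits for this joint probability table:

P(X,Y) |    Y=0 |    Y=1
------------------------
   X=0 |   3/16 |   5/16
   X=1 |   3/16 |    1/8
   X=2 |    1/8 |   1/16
2.4300 bits

Joint entropy is H(X,Y) = -Σ_{x,y} p(x,y) log p(x,y).

Summing over all non-zero entries:
H(X,Y) = -[3/16·log_2(3/16) + 5/16·log_2(5/16) + 3/16·log_2(3/16) + 1/8·log_2(1/8) + 1/8·log_2(1/8) + 1/16·log_2(1/16)]
H(X,Y) = 2.4300 bits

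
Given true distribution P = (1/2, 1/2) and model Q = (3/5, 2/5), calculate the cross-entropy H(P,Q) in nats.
0.7136 nats

Cross-entropy: H(P,Q) = -Σ p(x) log q(x)

Alternatively: H(P,Q) = H(P) + D_KL(P||Q)
H(P) = 0.6931 nats
D_KL(P||Q) = 0.0204 nats

H(P,Q) = 0.6931 + 0.0204 = 0.7136 nats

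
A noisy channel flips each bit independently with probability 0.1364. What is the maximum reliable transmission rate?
0.4253 bits

For a binary symmetric channel (BSC) with error probability p:
Capacity C = 1 - H(p) bits per symbol

where H(p) = -p log₂(p) - (1-p) log₂(1-p) is the binary entropy function.

H(0.1364) = 0.5747 bits
C = 1 - 0.5747 = 0.4253 bits per symbol

This means we can reliably transmit up to 0.4253 bits of information per channel use.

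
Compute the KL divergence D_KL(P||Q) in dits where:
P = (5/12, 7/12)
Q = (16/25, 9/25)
0.0446 dits

KL divergence: D_KL(P||Q) = Σ p(x) log(p(x)/q(x))

Computing term by term:
  x=0: 5/12 × log_10[(5/12)/(16/25)] = 5/12 × -0.1864 = -0.0777
  x=1: 7/12 × log_10[(7/12)/(9/25)] = 7/12 × 0.2096 = 0.1223

D_KL(P||Q) = 0.0446 dits

Note: KL divergence is always non-negative and equals 0 iff P = Q.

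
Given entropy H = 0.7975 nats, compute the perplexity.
2.2200

Perplexity is e^H (or exp(H) for natural log).

H = 0.7975 nats
Perplexity = e^0.7975 = 2.2200

Interpretation: The model's uncertainty is equivalent to choosing uniformly among 2.2 options.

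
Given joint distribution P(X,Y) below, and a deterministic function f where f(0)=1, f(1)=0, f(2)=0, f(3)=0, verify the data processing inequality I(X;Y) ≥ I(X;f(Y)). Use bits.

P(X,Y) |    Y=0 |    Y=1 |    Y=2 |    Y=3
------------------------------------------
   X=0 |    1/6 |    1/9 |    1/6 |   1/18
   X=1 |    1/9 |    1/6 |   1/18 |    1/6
I(X;Y) = 0.1000, I(X;f(Y)) = 0.0112, inequality holds: 0.1000 ≥ 0.0112

Data Processing Inequality: For any Markov chain X → Y → Z, we have I(X;Y) ≥ I(X;Z).

Here Z = f(Y) is a deterministic function of Y, forming X → Y → Z.

Original I(X;Y) = 0.1000 bits

After applying f:
P(X,Z) where Z=f(Y):
- P(X,Z=0) = P(X,Y=1) + P(X,Y=2) + P(X,Y=3)
- P(X,Z=1) = P(X,Y=0)

I(X;Z) = I(X;f(Y)) = 0.0112 bits

Verification: 0.1000 ≥ 0.0112 ✓

Information cannot be created by processing; the function f can only lose information about X.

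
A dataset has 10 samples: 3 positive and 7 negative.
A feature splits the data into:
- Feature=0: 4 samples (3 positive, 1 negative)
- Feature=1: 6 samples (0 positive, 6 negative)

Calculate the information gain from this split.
0.5568 bits

Information Gain = H(Y) - H(Y|Feature)

Before split:
P(positive) = 3/10 = 0.3000
H(Y) = 0.8813 bits

After split:
Feature=0: H = 0.8113 bits (weight = 4/10)
Feature=1: H = 0.0000 bits (weight = 6/10)
H(Y|Feature) = (4/10)×0.8113 + (6/10)×0.0000 = 0.3245 bits

Information Gain = 0.8813 - 0.3245 = 0.5568 bits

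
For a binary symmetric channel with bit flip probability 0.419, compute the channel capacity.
0.0190 bits

For a binary symmetric channel (BSC) with error probability p:
Capacity C = 1 - H(p) bits per symbol

where H(p) = -p log₂(p) - (1-p) log₂(1-p) is the binary entropy function.

H(0.419) = 0.9810 bits
C = 1 - 0.9810 = 0.0190 bits per symbol

This means we can reliably transmit up to 0.0190 bits of information per channel use.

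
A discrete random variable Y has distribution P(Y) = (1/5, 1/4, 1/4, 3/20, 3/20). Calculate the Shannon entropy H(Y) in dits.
0.6880 dits

Shannon entropy is H(X) = -Σ p(x) log p(x).

For P = (1/5, 1/4, 1/4, 3/20, 3/20):
H = -1/5 × log_10(1/5) -1/4 × log_10(1/4) -1/4 × log_10(1/4) -3/20 × log_10(3/20) -3/20 × log_10(3/20)
H = 0.6880 dits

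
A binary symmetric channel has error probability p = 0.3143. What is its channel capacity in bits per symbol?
0.1019 bits

For a binary symmetric channel (BSC) with error probability p:
Capacity C = 1 - H(p) bits per symbol

where H(p) = -p log₂(p) - (1-p) log₂(1-p) is the binary entropy function.

H(0.3143) = 0.8981 bits
C = 1 - 0.8981 = 0.1019 bits per symbol

This means we can reliably transmit up to 0.1019 bits of information per channel use.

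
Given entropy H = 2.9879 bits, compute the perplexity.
7.9332

Perplexity is 2^H (or exp(H) for natural log).

H = 2.9879 bits
Perplexity = 2^2.9879 = 7.9332

Interpretation: The model's uncertainty is equivalent to choosing uniformly among 7.9 options.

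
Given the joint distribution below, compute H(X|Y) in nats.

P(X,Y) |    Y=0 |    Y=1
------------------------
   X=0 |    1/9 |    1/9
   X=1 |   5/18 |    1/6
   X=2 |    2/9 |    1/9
1.0528 nats

Using the chain rule: H(X|Y) = H(X,Y) - H(Y)

First, compute H(X,Y) = 1.7211 nats

Marginal P(Y) = (11/18, 7/18)
H(Y) = 0.6682 nats

H(X|Y) = H(X,Y) - H(Y) = 1.7211 - 0.6682 = 1.0528 nats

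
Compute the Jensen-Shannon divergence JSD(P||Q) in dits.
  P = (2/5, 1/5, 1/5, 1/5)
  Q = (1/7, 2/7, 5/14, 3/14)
0.0204 dits

Jensen-Shannon divergence is:
JSD(P||Q) = 0.5 × D_KL(P||M) + 0.5 × D_KL(Q||M)
where M = 0.5 × (P + Q) is the mixture distribution.

M = 0.5 × (2/5, 1/5, 1/5, 1/5) + 0.5 × (1/7, 2/7, 5/14, 3/14) = (0.271429, 0.242857, 0.278571, 0.207143)

D_KL(P||M) = 0.0187 dits
D_KL(Q||M) = 0.0220 dits

JSD(P||Q) = 0.5 × 0.0187 + 0.5 × 0.0220 = 0.0204 dits

Unlike KL divergence, JSD is symmetric and bounded: 0 ≤ JSD ≤ log(2).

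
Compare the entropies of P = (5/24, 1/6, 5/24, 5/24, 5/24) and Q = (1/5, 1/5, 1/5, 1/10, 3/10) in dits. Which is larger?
P

Computing entropies in dits:
H(P) = 0.6974
H(Q) = 0.6762

Distribution P has higher entropy.

Intuition: The distribution closer to uniform (more spread out) has higher entropy.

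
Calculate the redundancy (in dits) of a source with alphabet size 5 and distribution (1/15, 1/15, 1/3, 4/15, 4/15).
0.0770 dits

Redundancy measures how far a source is from maximum entropy:
R = H_max - H(X)

Maximum entropy for 5 symbols: H_max = log_10(5) = 0.6990 dits
Actual entropy: H(X) = 0.6220 dits
Redundancy: R = 0.6990 - 0.6220 = 0.0770 dits

This redundancy represents potential for compression: the source could be compressed by 0.0770 dits per symbol.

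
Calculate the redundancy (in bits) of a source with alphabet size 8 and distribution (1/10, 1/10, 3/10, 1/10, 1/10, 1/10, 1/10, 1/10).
0.1536 bits

Redundancy measures how far a source is from maximum entropy:
R = H_max - H(X)

Maximum entropy for 8 symbols: H_max = log_2(8) = 3.0000 bits
Actual entropy: H(X) = 2.8464 bits
Redundancy: R = 3.0000 - 2.8464 = 0.1536 bits

This redundancy represents potential for compression: the source could be compressed by 0.1536 bits per symbol.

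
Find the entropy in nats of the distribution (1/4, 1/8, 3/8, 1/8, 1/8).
1.4942 nats

Shannon entropy is H(X) = -Σ p(x) log p(x).

For P = (1/4, 1/8, 3/8, 1/8, 1/8):
H = -1/4 × log_e(1/4) -1/8 × log_e(1/8) -3/8 × log_e(3/8) -1/8 × log_e(1/8) -1/8 × log_e(1/8)
H = 1.4942 nats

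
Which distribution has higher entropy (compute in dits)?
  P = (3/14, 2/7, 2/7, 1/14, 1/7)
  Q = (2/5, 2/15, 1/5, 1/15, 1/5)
P

Computing entropies in dits:
H(P) = 0.6568
H(Q) = 0.6338

Distribution P has higher entropy.

Intuition: The distribution closer to uniform (more spread out) has higher entropy.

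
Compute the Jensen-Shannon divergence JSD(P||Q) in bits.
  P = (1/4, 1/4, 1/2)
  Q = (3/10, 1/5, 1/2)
0.0036 bits

Jensen-Shannon divergence is:
JSD(P||Q) = 0.5 × D_KL(P||M) + 0.5 × D_KL(Q||M)
where M = 0.5 × (P + Q) is the mixture distribution.

M = 0.5 × (1/4, 1/4, 1/2) + 0.5 × (3/10, 1/5, 1/2) = (11/40, 9/40, 1/2)

D_KL(P||M) = 0.0036 bits
D_KL(Q||M) = 0.0037 bits

JSD(P||Q) = 0.5 × 0.0036 + 0.5 × 0.0037 = 0.0036 bits

Unlike KL divergence, JSD is symmetric and bounded: 0 ≤ JSD ≤ log(2).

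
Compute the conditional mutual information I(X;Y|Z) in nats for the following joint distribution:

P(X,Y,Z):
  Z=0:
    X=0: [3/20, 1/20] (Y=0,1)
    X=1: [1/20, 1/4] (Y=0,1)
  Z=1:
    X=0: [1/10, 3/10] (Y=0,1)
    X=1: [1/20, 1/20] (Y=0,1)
0.1001 nats

Conditional mutual information: I(X;Y|Z) = H(X|Z) + H(Y|Z) - H(X,Y|Z)

H(Z) = 0.6931
H(X,Z) = 1.2799 → H(X|Z) = 0.5867
H(Y,Z) = 1.3351 → H(Y|Z) = 0.6419
H(X,Y,Z) = 1.8217 → H(X,Y|Z) = 1.1286

I(X;Y|Z) = 0.5867 + 0.6419 - 1.1286 = 0.1001 nats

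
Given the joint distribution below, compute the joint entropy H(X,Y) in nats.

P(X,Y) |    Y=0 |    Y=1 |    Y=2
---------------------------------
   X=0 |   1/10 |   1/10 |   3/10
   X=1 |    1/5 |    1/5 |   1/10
1.6957 nats

Joint entropy is H(X,Y) = -Σ_{x,y} p(x,y) log p(x,y).

Summing over all non-zero entries:
H(X,Y) = -[1/10·log_e(1/10) + 1/10·log_e(1/10) + 3/10·log_e(3/10) + 1/5·log_e(1/5) + 1/5·log_e(1/5) + 1/10·log_e(1/10)]
H(X,Y) = 1.6957 nats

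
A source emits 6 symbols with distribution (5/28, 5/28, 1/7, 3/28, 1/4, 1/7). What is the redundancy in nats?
0.0346 nats

Redundancy measures how far a source is from maximum entropy:
R = H_max - H(X)

Maximum entropy for 6 symbols: H_max = log_e(6) = 1.7918 nats
Actual entropy: H(X) = 1.7571 nats
Redundancy: R = 1.7918 - 1.7571 = 0.0346 nats

This redundancy represents potential for compression: the source could be compressed by 0.0346 nats per symbol.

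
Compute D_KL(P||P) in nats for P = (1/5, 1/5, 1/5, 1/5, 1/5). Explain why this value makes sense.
0.0000 nats

KL divergence satisfies the Gibbs inequality: D_KL(P||Q) ≥ 0 for all distributions P, Q.

D_KL(P||Q) = Σ p(x) log(p(x)/q(x))
Each term is p(x) × log_e(p(x)/p(x)) = p(x) × log_e(1) = 0, so the sum is 0.
D_KL(P||Q) = 0.0000 nats

When P = Q, the KL divergence is exactly 0, as there is no 'divergence' between identical distributions.

This non-negativity is a fundamental property: relative entropy cannot be negative because it measures how different Q is from P.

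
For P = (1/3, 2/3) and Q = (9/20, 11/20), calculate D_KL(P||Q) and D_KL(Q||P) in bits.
D_KL(P||Q) = 0.0407, D_KL(Q||P) = 0.0422

KL divergence is not symmetric: D_KL(P||Q) ≠ D_KL(Q||P) in general.

D_KL(P||Q) = 0.0407 bits
D_KL(Q||P) = 0.0422 bits

No, they are not equal!

This asymmetry is why KL divergence is not a true distance metric.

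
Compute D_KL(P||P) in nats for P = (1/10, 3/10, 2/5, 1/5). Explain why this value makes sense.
0.0000 nats

KL divergence satisfies the Gibbs inequality: D_KL(P||Q) ≥ 0 for all distributions P, Q.

D_KL(P||Q) = Σ p(x) log(p(x)/q(x))
Each term is p(x) × log_e(p(x)/p(x)) = p(x) × log_e(1) = 0, so the sum is 0.
D_KL(P||Q) = 0.0000 nats

When P = Q, the KL divergence is exactly 0, as there is no 'divergence' between identical distributions.

This non-negativity is a fundamental property: relative entropy cannot be negative because it measures how different Q is from P.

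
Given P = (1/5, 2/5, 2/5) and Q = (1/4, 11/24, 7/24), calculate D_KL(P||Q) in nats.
0.0273 nats

KL divergence: D_KL(P||Q) = Σ p(x) log(p(x)/q(x))

Computing term by term:
  x=0: 1/5 × log_e[(1/5)/(1/4)] = 1/5 × -0.2231 = -0.0446
  x=1: 2/5 × log_e[(2/5)/(11/24)] = 2/5 × -0.1361 = -0.0545
  x=2: 2/5 × log_e[(2/5)/(7/24)] = 2/5 × 0.3159 = 0.1263

D_KL(P||Q) = 0.0273 nats

Note: KL divergence is always non-negative and equals 0 iff P = Q.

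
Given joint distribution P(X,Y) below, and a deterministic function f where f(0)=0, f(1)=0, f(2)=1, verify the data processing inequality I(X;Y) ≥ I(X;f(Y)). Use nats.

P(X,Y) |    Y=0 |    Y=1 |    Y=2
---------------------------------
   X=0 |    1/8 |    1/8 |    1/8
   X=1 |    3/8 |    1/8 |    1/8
I(X;Y) = 0.0338, I(X;f(Y)) = 0.0109, inequality holds: 0.0338 ≥ 0.0109

Data Processing Inequality: For any Markov chain X → Y → Z, we have I(X;Y) ≥ I(X;Z).

Here Z = f(Y) is a deterministic function of Y, forming X → Y → Z.

Original I(X;Y) = 0.0338 nats

After applying f:
P(X,Z) where Z=f(Y):
- P(X,Z=0) = P(X,Y=0) + P(X,Y=1)
- P(X,Z=1) = P(X,Y=2)

I(X;Z) = I(X;f(Y)) = 0.0109 nats

Verification: 0.0338 ≥ 0.0109 ✓

Information cannot be created by processing; the function f can only lose information about X.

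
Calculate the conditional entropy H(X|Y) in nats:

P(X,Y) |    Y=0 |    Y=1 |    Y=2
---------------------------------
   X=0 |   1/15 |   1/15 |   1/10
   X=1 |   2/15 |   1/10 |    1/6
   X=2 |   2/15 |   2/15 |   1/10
1.0612 nats

Using the chain rule: H(X|Y) = H(X,Y) - H(Y)

First, compute H(X,Y) = 2.1564 nats

Marginal P(Y) = (1/3, 3/10, 11/30)
H(Y) = 1.0953 nats

H(X|Y) = H(X,Y) - H(Y) = 2.1564 - 1.0953 = 1.0612 nats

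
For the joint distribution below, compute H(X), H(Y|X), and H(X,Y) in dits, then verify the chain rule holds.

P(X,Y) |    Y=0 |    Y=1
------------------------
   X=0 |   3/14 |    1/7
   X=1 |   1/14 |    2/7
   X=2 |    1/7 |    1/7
H(X,Y) = 0.7429, H(X) = 0.4748, H(Y|X) = 0.2680 (all in dits)

Chain rule: H(X,Y) = H(X) + H(Y|X)

Left side — joint entropy directly:
H(X,Y) = -Σ p(x,y) log p(x,y) = 0.7429 dits

Right side — compute H(Y|X) from the conditional distributions:
P(X) = (5/14, 5/14, 2/7), so H(X) = 0.4748 dits
H(Y|X) = Σ_x P(X=x) · H(Y|X=x):
  P(Y|X=0) = (3/5, 2/5), H(Y|X=0) = 0.2923, weight P(X=0) = 5/14
  P(Y|X=1) = (1/5, 4/5), H(Y|X=1) = 0.2173, weight P(X=1) = 5/14
  P(Y|X=2) = (1/2, 1/2), H(Y|X=2) = 0.3010, weight P(X=2) = 2/7
H(Y|X) = 0.2680 dits

H(X) + H(Y|X) = 0.4748 + 0.2680 = 0.7429 dits

Both sides equal 0.7429 dits. ✓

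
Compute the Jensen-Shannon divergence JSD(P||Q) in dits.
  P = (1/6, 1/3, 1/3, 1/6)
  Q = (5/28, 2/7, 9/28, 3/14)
0.0011 dits

Jensen-Shannon divergence is:
JSD(P||Q) = 0.5 × D_KL(P||M) + 0.5 × D_KL(Q||M)
where M = 0.5 × (P + Q) is the mixture distribution.

M = 0.5 × (1/6, 1/3, 1/3, 1/6) + 0.5 × (5/28, 2/7, 9/28, 3/14) = (0.172619, 0.309524, 0.327381, 4/21)

D_KL(P||M) = 0.0011 dits
D_KL(Q||M) = 0.0011 dits

JSD(P||Q) = 0.5 × 0.0011 + 0.5 × 0.0011 = 0.0011 dits

Unlike KL divergence, JSD is symmetric and bounded: 0 ≤ JSD ≤ log(2).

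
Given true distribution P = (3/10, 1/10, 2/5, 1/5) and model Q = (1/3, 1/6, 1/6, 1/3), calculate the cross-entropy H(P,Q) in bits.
2.0850 bits

Cross-entropy: H(P,Q) = -Σ p(x) log q(x)

Alternatively: H(P,Q) = H(P) + D_KL(P||Q)
H(P) = 1.8464 bits
D_KL(P||Q) = 0.2385 bits

H(P,Q) = 1.8464 + 0.2385 = 2.0850 bits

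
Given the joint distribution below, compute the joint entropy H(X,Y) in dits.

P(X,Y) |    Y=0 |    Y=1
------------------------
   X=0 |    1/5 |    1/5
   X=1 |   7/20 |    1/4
0.5897 dits

Joint entropy is H(X,Y) = -Σ_{x,y} p(x,y) log p(x,y).

Summing over all non-zero entries:
H(X,Y) = -[1/5·log_10(1/5) + 1/5·log_10(1/5) + 7/20·log_10(7/20) + 1/4·log_10(1/4)]
H(X,Y) = 0.5897 dits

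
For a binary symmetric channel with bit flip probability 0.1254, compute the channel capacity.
0.4553 bits

For a binary symmetric channel (BSC) with error probability p:
Capacity C = 1 - H(p) bits per symbol

where H(p) = -p log₂(p) - (1-p) log₂(1-p) is the binary entropy function.

H(0.1254) = 0.5447 bits
C = 1 - 0.5447 = 0.4553 bits per symbol

This means we can reliably transmit up to 0.4553 bits of information per channel use.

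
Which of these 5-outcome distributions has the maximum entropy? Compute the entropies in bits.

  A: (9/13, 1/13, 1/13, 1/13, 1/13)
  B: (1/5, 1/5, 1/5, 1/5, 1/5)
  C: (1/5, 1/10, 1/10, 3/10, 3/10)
B

For a discrete distribution over n outcomes, entropy is maximized by the uniform distribution.

Computing entropies:
H(A) = 1.5059 bits
H(B) = 2.3219 bits
H(C) = 2.1710 bits

The uniform distribution (where all probabilities equal 1/5) achieves the maximum entropy of log_2(5) = 2.3219 bits.

Distribution B has the highest entropy.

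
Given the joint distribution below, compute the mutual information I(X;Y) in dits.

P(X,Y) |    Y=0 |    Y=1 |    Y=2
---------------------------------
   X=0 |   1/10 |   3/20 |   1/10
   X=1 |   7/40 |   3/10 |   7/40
0.0002 dits

Mutual information: I(X;Y) = H(X) + H(Y) - H(X,Y)

Marginals:
P(X) = (7/20, 13/20), H(X) = 0.2812 dits
P(Y) = (11/40, 9/20, 11/40), H(Y) = 0.4644 dits

Joint entropy: H(X,Y) = 0.7454 dits

I(X;Y) = 0.2812 + 0.4644 - 0.7454 = 0.0002 dits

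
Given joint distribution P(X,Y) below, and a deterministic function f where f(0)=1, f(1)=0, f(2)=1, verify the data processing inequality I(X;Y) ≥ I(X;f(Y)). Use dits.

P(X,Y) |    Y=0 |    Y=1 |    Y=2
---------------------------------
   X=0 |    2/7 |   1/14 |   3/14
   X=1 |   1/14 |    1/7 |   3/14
I(X;Y) = 0.0307, I(X;f(Y)) = 0.0137, inequality holds: 0.0307 ≥ 0.0137

Data Processing Inequality: For any Markov chain X → Y → Z, we have I(X;Y) ≥ I(X;Z).

Here Z = f(Y) is a deterministic function of Y, forming X → Y → Z.

Original I(X;Y) = 0.0307 dits

After applying f:
P(X,Z) where Z=f(Y):
- P(X,Z=0) = P(X,Y=1)
- P(X,Z=1) = P(X,Y=0) + P(X,Y=2)

I(X;Z) = I(X;f(Y)) = 0.0137 dits

Verification: 0.0307 ≥ 0.0137 ✓

Information cannot be created by processing; the function f can only lose information about X.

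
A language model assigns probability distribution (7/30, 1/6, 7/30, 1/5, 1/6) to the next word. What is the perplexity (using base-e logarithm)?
4.9445

Perplexity is e^H (or exp(H) for natural log).

First, H = -Σ p log p = 1.5983 nats
Perplexity = e^1.5983 = 4.9445

Interpretation: The model's uncertainty is equivalent to choosing uniformly among 4.9 options.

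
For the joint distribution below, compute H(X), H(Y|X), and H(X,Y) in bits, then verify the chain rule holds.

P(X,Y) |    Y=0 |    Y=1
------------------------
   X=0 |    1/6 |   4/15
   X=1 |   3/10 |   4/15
H(X,Y) = 1.9689, H(X) = 0.9871, H(Y|X) = 0.9818 (all in bits)

Chain rule: H(X,Y) = H(X) + H(Y|X)

Left side — joint entropy directly:
H(X,Y) = -Σ p(x,y) log p(x,y) = 1.9689 bits

Right side — compute H(Y|X) from the conditional distributions:
P(X) = (13/30, 17/30), so H(X) = 0.9871 bits
H(Y|X) = Σ_x P(X=x) · H(Y|X=x):
  P(Y|X=0) = (5/13, 8/13), H(Y|X=0) = 0.9612, weight P(X=0) = 13/30
  P(Y|X=1) = (9/17, 8/17), H(Y|X=1) = 0.9975, weight P(X=1) = 17/30
H(Y|X) = 0.9818 bits

H(X) + H(Y|X) = 0.9871 + 0.9818 = 1.9689 bits

Both sides equal 1.9689 bits. ✓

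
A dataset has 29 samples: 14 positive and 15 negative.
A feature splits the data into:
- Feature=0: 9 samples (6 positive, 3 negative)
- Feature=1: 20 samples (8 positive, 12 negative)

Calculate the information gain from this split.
0.0445 bits

Information Gain = H(Y) - H(Y|Feature)

Before split:
P(positive) = 14/29 = 0.4828
H(Y) = 0.9991 bits

After split:
Feature=0: H = 0.9183 bits (weight = 9/29)
Feature=1: H = 0.9710 bits (weight = 20/29)
H(Y|Feature) = (9/29)×0.9183 + (20/29)×0.9710 = 0.9546 bits

Information Gain = 0.9991 - 0.9546 = 0.0445 bits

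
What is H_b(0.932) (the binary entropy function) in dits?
0.1079 dits

The binary entropy function is:
H(p) = -p log(p) - (1-p) log(1-p)

H(0.932) = -0.932 × log_10(0.932) - 0.068 × log_10(0.068)
H(0.932) = 0.1079 dits

Note: Binary entropy is maximized at p=0.5 (H=1 bit) and minimized at p=0 or p=1 (H=0).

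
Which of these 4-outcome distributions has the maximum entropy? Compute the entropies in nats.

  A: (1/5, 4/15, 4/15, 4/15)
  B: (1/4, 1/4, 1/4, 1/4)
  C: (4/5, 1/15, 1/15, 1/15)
B

For a discrete distribution over n outcomes, entropy is maximized by the uniform distribution.

Computing entropies:
H(A) = 1.3793 nats
H(B) = 1.3863 nats
H(C) = 0.7201 nats

The uniform distribution (where all probabilities equal 1/4) achieves the maximum entropy of log_e(4) = 1.3863 nats.

Distribution B has the highest entropy.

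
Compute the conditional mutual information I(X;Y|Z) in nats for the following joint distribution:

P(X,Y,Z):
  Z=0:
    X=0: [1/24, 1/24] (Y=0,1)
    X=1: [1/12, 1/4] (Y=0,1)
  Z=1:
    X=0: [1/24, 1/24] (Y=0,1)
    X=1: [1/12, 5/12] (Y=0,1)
0.0294 nats

Conditional mutual information: I(X;Y|Z) = H(X|Z) + H(Y|Z) - H(X,Y|Z)

H(Z) = 0.6792
H(X,Z) = 1.1269 → H(X|Z) = 0.4477
H(Y,Z) = 1.2368 → H(Y|Z) = 0.5576
H(X,Y,Z) = 1.6552 → H(X,Y|Z) = 0.9760

I(X;Y|Z) = 0.4477 + 0.5576 - 0.9760 = 0.0294 nats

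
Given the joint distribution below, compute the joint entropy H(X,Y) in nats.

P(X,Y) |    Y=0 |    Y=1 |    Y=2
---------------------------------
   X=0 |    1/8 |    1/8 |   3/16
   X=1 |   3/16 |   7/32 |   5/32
1.7701 nats

Joint entropy is H(X,Y) = -Σ_{x,y} p(x,y) log p(x,y).

Summing over all non-zero entries:
H(X,Y) = -[1/8·log_e(1/8) + 1/8·log_e(1/8) + 3/16·log_e(3/16) + 3/16·log_e(3/16) + 7/32·log_e(7/32) + 5/32·log_e(5/32)]
H(X,Y) = 1.7701 nats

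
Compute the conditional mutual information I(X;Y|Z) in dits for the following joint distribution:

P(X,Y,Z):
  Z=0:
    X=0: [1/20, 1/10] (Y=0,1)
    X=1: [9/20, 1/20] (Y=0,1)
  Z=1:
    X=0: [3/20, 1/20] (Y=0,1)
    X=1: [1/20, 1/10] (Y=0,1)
0.0539 dits

Conditional mutual information: I(X;Y|Z) = H(X|Z) + H(Y|Z) - H(X,Y|Z)

H(Z) = 0.2812
H(X,Z) = 0.5375 → H(X|Z) = 0.2563
H(Y,Z) = 0.5375 → H(Y|Z) = 0.2563
H(X,Y,Z) = 0.7398 → H(X,Y|Z) = 0.4587

I(X;Y|Z) = 0.2563 + 0.2563 - 0.4587 = 0.0539 dits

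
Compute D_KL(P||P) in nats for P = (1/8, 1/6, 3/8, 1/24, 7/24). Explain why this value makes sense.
0.0000 nats

KL divergence satisfies the Gibbs inequality: D_KL(P||Q) ≥ 0 for all distributions P, Q.

D_KL(P||Q) = Σ p(x) log(p(x)/q(x))
Each term is p(x) × log_e(p(x)/p(x)) = p(x) × log_e(1) = 0, so the sum is 0.
D_KL(P||Q) = 0.0000 nats

When P = Q, the KL divergence is exactly 0, as there is no 'divergence' between identical distributions.

This non-negativity is a fundamental property: relative entropy cannot be negative because it measures how different Q is from P.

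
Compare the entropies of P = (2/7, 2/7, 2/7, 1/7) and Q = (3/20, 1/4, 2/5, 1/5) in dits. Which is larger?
P

Computing entropies in dits:
H(P) = 0.5871
H(Q) = 0.5731

Distribution P has higher entropy.

Intuition: The distribution closer to uniform (more spread out) has higher entropy.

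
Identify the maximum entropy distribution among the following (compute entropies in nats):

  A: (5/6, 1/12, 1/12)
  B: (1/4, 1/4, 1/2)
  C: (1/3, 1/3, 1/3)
C

For a discrete distribution over n outcomes, entropy is maximized by the uniform distribution.

Computing entropies:
H(A) = 0.5661 nats
H(B) = 1.0397 nats
H(C) = 1.0986 nats

The uniform distribution (where all probabilities equal 1/3) achieves the maximum entropy of log_e(3) = 1.0986 nats.

Distribution C has the highest entropy.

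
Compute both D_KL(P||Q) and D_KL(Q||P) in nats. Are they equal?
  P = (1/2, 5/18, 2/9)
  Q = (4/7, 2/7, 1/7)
D_KL(P||Q) = 0.0236, D_KL(Q||P) = 0.0212

KL divergence is not symmetric: D_KL(P||Q) ≠ D_KL(Q||P) in general.

D_KL(P||Q) = 0.0236 nats
D_KL(Q||P) = 0.0212 nats

No, they are not equal!

This asymmetry is why KL divergence is not a true distance metric.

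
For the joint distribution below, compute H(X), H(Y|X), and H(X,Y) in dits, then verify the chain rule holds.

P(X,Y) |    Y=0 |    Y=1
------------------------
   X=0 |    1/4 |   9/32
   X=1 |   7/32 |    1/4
H(X,Y) = 0.6004, H(X) = 0.3002, H(Y|X) = 0.3002 (all in dits)

Chain rule: H(X,Y) = H(X) + H(Y|X)

Left side — joint entropy directly:
H(X,Y) = -Σ p(x,y) log p(x,y) = 0.6004 dits

Right side — compute H(Y|X) from the conditional distributions:
P(X) = (17/32, 15/32), so H(X) = 0.3002 dits
H(Y|X) = Σ_x P(X=x) · H(Y|X=x):
  P(Y|X=0) = (8/17, 9/17), H(Y|X=0) = 0.3003, weight P(X=0) = 17/32
  P(Y|X=1) = (7/15, 8/15), H(Y|X=1) = 0.3001, weight P(X=1) = 15/32
H(Y|X) = 0.3002 dits

H(X) + H(Y|X) = 0.3002 + 0.3002 = 0.6004 dits

Both sides equal 0.6004 dits. ✓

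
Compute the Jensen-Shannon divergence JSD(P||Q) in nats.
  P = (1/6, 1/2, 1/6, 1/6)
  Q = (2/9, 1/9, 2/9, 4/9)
0.1037 nats

Jensen-Shannon divergence is:
JSD(P||Q) = 0.5 × D_KL(P||M) + 0.5 × D_KL(Q||M)
where M = 0.5 × (P + Q) is the mixture distribution.

M = 0.5 × (1/6, 1/2, 1/6, 1/6) + 0.5 × (2/9, 1/9, 2/9, 4/9) = (7/36, 11/36, 7/36, 11/36)

D_KL(P||M) = 0.0938 nats
D_KL(Q||M) = 0.1135 nats

JSD(P||Q) = 0.5 × 0.0938 + 0.5 × 0.1135 = 0.1037 nats

Unlike KL divergence, JSD is symmetric and bounded: 0 ≤ JSD ≤ log(2).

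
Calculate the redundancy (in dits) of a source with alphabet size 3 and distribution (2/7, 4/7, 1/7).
0.0621 dits

Redundancy measures how far a source is from maximum entropy:
R = H_max - H(X)

Maximum entropy for 3 symbols: H_max = log_10(3) = 0.4771 dits
Actual entropy: H(X) = 0.4151 dits
Redundancy: R = 0.4771 - 0.4151 = 0.0621 dits

This redundancy represents potential for compression: the source could be compressed by 0.0621 dits per symbol.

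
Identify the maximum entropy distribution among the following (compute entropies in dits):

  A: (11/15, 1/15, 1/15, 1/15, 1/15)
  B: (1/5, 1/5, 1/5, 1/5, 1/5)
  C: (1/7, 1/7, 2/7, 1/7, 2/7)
B

For a discrete distribution over n outcomes, entropy is maximized by the uniform distribution.

Computing entropies:
H(A) = 0.4124 dits
H(B) = 0.6990 dits
H(C) = 0.6731 dits

The uniform distribution (where all probabilities equal 1/5) achieves the maximum entropy of log_10(5) = 0.6990 dits.

Distribution B has the highest entropy.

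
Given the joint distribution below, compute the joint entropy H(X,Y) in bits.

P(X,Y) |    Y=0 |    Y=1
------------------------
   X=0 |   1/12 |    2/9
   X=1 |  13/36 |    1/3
1.8399 bits

Joint entropy is H(X,Y) = -Σ_{x,y} p(x,y) log p(x,y).

Summing over all non-zero entries:
H(X,Y) = -[1/12·log_2(1/12) + 2/9·log_2(2/9) + 13/36·log_2(13/36) + 1/3·log_2(1/3)]
H(X,Y) = 1.8399 bits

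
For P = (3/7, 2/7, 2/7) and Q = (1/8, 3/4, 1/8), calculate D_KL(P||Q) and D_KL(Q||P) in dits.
D_KL(P||Q) = 0.2122, D_KL(Q||P) = 0.2026

KL divergence is not symmetric: D_KL(P||Q) ≠ D_KL(Q||P) in general.

D_KL(P||Q) = 0.2122 dits
D_KL(Q||P) = 0.2026 dits

No, they are not equal!

This asymmetry is why KL divergence is not a true distance metric.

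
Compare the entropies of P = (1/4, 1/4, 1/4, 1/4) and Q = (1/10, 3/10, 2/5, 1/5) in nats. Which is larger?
P

Computing entropies in nats:
H(P) = 1.3863
H(Q) = 1.2799

Distribution P has higher entropy.

Intuition: The distribution closer to uniform (more spread out) has higher entropy.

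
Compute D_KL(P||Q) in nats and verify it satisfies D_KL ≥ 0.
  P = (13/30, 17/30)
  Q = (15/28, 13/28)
0.0210 nats

KL divergence satisfies the Gibbs inequality: D_KL(P||Q) ≥ 0 for all distributions P, Q.

D_KL(P||Q) = Σ p(x) log(p(x)/q(x))
Term by term:
  x=0: 13/30 × log_e[(13/30)/(15/28)] = -0.0919
  x=1: 17/30 × log_e[(17/30)/(13/28)] = 0.1129
D_KL(P||Q) = 0.0210 nats

D_KL(P||Q) = 0.0210 ≥ 0 ✓

This non-negativity is a fundamental property: relative entropy cannot be negative because it measures how different Q is from P.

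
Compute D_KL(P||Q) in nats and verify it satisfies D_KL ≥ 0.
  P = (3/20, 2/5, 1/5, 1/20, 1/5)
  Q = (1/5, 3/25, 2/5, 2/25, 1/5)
0.2763 nats

KL divergence satisfies the Gibbs inequality: D_KL(P||Q) ≥ 0 for all distributions P, Q.

D_KL(P||Q) = Σ p(x) log(p(x)/q(x))
Term by term:
  x=0: 3/20 × log_e[(3/20)/(1/5)] = -0.0432
  x=1: 2/5 × log_e[(2/5)/(3/25)] = 0.4816
  x=2: 1/5 × log_e[(1/5)/(2/5)] = -0.1386
  x=3: 1/20 × log_e[(1/20)/(2/25)] = -0.0235
  x=4: 1/5 × log_e[(1/5)/(1/5)] = 0.0000
D_KL(P||Q) = 0.2763 nats

D_KL(P||Q) = 0.2763 ≥ 0 ✓

This non-negativity is a fundamental property: relative entropy cannot be negative because it measures how different Q is from P.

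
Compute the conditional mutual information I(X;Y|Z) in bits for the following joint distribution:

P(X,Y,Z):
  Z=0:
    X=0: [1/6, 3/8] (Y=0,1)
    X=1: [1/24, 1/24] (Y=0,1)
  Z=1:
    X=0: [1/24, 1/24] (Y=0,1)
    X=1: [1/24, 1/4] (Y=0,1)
0.0389 bits

Conditional mutual information: I(X;Y|Z) = H(X|Z) + H(Y|Z) - H(X,Y|Z)

H(Z) = 0.9544
H(X,Z) = 1.5951 → H(X|Z) = 0.6406
H(Y,Z) = 1.8149 → H(Y|Z) = 0.8605
H(X,Y,Z) = 2.4167 → H(X,Y|Z) = 1.4622

I(X;Y|Z) = 0.6406 + 0.8605 - 1.4622 = 0.0389 bits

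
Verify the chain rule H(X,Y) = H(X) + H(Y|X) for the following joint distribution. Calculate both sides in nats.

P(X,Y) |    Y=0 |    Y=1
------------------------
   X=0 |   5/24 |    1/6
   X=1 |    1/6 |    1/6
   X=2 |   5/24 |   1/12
H(X,Y) = 1.7565, H(X) = 1.0934, H(Y|X) = 0.6632 (all in nats)

Chain rule: H(X,Y) = H(X) + H(Y|X)

Left side — joint entropy directly:
H(X,Y) = -Σ p(x,y) log p(x,y) = 1.7565 nats

Right side — compute H(Y|X) from the conditional distributions:
P(X) = (3/8, 1/3, 7/24), so H(X) = 1.0934 nats
H(Y|X) = Σ_x P(X=x) · H(Y|X=x):
  P(Y|X=0) = (5/9, 4/9), H(Y|X=0) = 0.6870, weight P(X=0) = 3/8
  P(Y|X=1) = (1/2, 1/2), H(Y|X=1) = 0.6931, weight P(X=1) = 1/3
  P(Y|X=2) = (5/7, 2/7), H(Y|X=2) = 0.5983, weight P(X=2) = 7/24
H(Y|X) = 0.6632 nats

H(X) + H(Y|X) = 1.0934 + 0.6632 = 1.7565 nats

Both sides equal 1.7565 nats. ✓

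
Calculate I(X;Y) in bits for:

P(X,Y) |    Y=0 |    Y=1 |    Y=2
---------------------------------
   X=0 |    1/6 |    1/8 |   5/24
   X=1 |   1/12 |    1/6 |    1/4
0.0275 bits

Mutual information: I(X;Y) = H(X) + H(Y) - H(X,Y)

Marginals:
P(X) = (1/2, 1/2), H(X) = 1.0000 bits
P(Y) = (1/4, 7/24, 11/24), H(Y) = 1.5343 bits

Joint entropy: H(X,Y) = 2.5069 bits

I(X;Y) = 1.0000 + 1.5343 - 2.5069 = 0.0275 bits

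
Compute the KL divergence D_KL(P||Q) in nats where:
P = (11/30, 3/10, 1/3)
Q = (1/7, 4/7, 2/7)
0.2037 nats

KL divergence: D_KL(P||Q) = Σ p(x) log(p(x)/q(x))

Computing term by term:
  x=0: 11/30 × log_e[(11/30)/(1/7)] = 11/30 × 0.9426 = 0.3456
  x=1: 3/10 × log_e[(3/10)/(4/7)] = 3/10 × -0.6444 = -0.1933
  x=2: 1/3 × log_e[(1/3)/(2/7)] = 1/3 × 0.1542 = 0.0514

D_KL(P||Q) = 0.2037 nats

Note: KL divergence is always non-negative and equals 0 iff P = Q.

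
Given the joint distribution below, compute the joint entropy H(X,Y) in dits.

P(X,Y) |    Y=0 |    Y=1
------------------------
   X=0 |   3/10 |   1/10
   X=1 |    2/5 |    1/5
0.5558 dits

Joint entropy is H(X,Y) = -Σ_{x,y} p(x,y) log p(x,y).

Summing over all non-zero entries:
H(X,Y) = -[3/10·log_10(3/10) + 1/10·log_10(1/10) + 2/5·log_10(2/5) + 1/5·log_10(1/5)]
H(X,Y) = 0.5558 dits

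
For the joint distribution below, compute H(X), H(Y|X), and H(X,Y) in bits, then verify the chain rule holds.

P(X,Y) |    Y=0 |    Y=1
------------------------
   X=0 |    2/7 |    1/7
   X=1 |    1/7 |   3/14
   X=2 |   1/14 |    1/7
H(X,Y) = 2.4677, H(X) = 1.5306, H(Y|X) = 0.9371 (all in bits)

Chain rule: H(X,Y) = H(X) + H(Y|X)

Left side — joint entropy directly:
H(X,Y) = -Σ p(x,y) log p(x,y) = 2.4677 bits

Right side — compute H(Y|X) from the conditional distributions:
P(X) = (3/7, 5/14, 3/14), so H(X) = 1.5306 bits
H(Y|X) = Σ_x P(X=x) · H(Y|X=x):
  P(Y|X=0) = (2/3, 1/3), H(Y|X=0) = 0.9183, weight P(X=0) = 3/7
  P(Y|X=1) = (2/5, 3/5), H(Y|X=1) = 0.9710, weight P(X=1) = 5/14
  P(Y|X=2) = (1/3, 2/3), H(Y|X=2) = 0.9183, weight P(X=2) = 3/14
H(Y|X) = 0.9371 bits

H(X) + H(Y|X) = 1.5306 + 0.9371 = 2.4677 bits

Both sides equal 2.4677 bits. ✓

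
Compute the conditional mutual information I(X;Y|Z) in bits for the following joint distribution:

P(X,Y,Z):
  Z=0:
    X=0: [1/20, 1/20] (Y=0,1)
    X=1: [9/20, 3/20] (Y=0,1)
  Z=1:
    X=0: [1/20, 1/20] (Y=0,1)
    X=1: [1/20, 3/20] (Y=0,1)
0.0307 bits

Conditional mutual information: I(X;Y|Z) = H(X|Z) + H(Y|Z) - H(X,Y|Z)

H(Z) = 0.8813
H(X,Z) = 1.5710 → H(X|Z) = 0.6897
H(Y,Z) = 1.7610 → H(Y|Z) = 0.8797
H(X,Y,Z) = 2.4200 → H(X,Y|Z) = 1.5387

I(X;Y|Z) = 0.6897 + 0.8797 - 1.5387 = 0.0307 bits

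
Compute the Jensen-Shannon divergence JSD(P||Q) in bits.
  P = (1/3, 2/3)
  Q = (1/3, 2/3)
0.0000 bits

Jensen-Shannon divergence is:
JSD(P||Q) = 0.5 × D_KL(P||M) + 0.5 × D_KL(Q||M)
where M = 0.5 × (P + Q) is the mixture distribution.

M = 0.5 × (1/3, 2/3) + 0.5 × (1/3, 2/3) = (1/3, 2/3)

D_KL(P||M) = 0.0000 bits
D_KL(Q||M) = 0.0000 bits

JSD(P||Q) = 0.5 × 0.0000 + 0.5 × 0.0000 = 0.0000 bits

Unlike KL divergence, JSD is symmetric and bounded: 0 ≤ JSD ≤ log(2).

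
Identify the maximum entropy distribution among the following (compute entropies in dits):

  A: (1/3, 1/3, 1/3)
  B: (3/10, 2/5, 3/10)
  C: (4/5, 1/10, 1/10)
A

For a discrete distribution over n outcomes, entropy is maximized by the uniform distribution.

Computing entropies:
H(A) = 0.4771 dits
H(B) = 0.4729 dits
H(C) = 0.2775 dits

The uniform distribution (where all probabilities equal 1/3) achieves the maximum entropy of log_10(3) = 0.4771 dits.

Distribution A has the highest entropy.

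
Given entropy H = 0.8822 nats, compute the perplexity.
2.4162

Perplexity is e^H (or exp(H) for natural log).

H = 0.8822 nats
Perplexity = e^0.8822 = 2.4162

Interpretation: The model's uncertainty is equivalent to choosing uniformly among 2.4 options.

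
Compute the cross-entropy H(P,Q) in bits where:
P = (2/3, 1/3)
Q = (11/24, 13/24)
1.0452 bits

Cross-entropy: H(P,Q) = -Σ p(x) log q(x)

Alternatively: H(P,Q) = H(P) + D_KL(P||Q)
H(P) = 0.9183 bits
D_KL(P||Q) = 0.1269 bits

H(P,Q) = 0.9183 + 0.1269 = 1.0452 bits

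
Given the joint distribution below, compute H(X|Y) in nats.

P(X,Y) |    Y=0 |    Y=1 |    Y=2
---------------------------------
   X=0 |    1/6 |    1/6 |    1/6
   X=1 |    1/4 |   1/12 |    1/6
0.6706 nats

Using the chain rule: H(X|Y) = H(X,Y) - H(Y)

First, compute H(X,Y) = 1.7482 nats

Marginal P(Y) = (5/12, 1/4, 1/3)
H(Y) = 1.0776 nats

H(X|Y) = H(X,Y) - H(Y) = 1.7482 - 1.0776 = 0.6706 nats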